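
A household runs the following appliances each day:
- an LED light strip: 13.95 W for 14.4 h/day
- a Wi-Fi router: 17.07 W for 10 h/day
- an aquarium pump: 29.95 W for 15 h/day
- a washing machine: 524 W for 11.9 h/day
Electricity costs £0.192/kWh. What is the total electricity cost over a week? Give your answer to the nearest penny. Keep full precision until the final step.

LED light strip: 13.95 W × 14.4 h × 7 d = 1,406 Wh = 1.406 kWh
Wi-Fi router: 17.07 W × 10 h × 7 d = 1,195 Wh = 1.195 kWh
aquarium pump: 29.95 W × 15 h × 7 d = 3,145 Wh = 3.145 kWh
washing machine: 524 W × 11.9 h × 7 d = 43,649 Wh = 43.65 kWh
Total energy = 1.406 + 1.195 + 3.145 + 43.65 = 49.4 kWh
Cost = 49.4 kWh × £0.192 = £9.48

£9.48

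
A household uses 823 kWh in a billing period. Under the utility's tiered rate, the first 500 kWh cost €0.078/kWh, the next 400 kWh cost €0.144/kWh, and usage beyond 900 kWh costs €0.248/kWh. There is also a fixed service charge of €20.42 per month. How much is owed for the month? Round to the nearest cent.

€105.93

First 500 kWh × €0.078 = €39.00
Next 323 kWh × €0.144 = €46.51
Remaining tier: 0 kWh (not reached)
Energy charge = €85.51; + service €20.42 = €105.93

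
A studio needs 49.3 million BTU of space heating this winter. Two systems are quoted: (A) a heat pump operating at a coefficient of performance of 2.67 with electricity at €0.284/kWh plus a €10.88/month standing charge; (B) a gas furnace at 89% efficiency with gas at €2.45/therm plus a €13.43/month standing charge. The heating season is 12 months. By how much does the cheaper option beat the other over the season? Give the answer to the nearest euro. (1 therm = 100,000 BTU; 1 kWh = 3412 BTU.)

Heat load = 49.3 × 10⁶ BTU = 49,300,000 BTU
Gas: input = 49,300,000 / 0.890 = 55,393,258 BTU = 553.9 therm → 553.9 × €2.45 = €1,357.13; + 12 × €13.43 standing = €1,518.29
Heat pump: 49,300,000 BTU / 3412 = 14,450 kWh heat; / 2.67 = 5,412 kWh in → × €0.284 = €1,536.90; + 12 × €10.88 standing = €1,667.46
Difference = |€1,518.29 − €1,667.46| = €149.16 ≈ €149

€149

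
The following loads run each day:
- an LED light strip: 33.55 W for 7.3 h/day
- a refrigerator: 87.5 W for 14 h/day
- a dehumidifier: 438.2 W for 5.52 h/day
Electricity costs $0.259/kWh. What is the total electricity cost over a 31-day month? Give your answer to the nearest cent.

$31.22

LED light strip: 33.55 W × 7.3 h × 31 d = 7,592 Wh = 7.592 kWh
refrigerator: 87.5 W × 14 h × 31 d = 37,975 Wh = 37.98 kWh
dehumidifier: 438.2 W × 5.52 h × 31 d = 74,985 Wh = 74.98 kWh
Total energy = 7.592 + 37.98 + 74.98 = 120.6 kWh
Cost = 120.6 kWh × $0.259 = $31.22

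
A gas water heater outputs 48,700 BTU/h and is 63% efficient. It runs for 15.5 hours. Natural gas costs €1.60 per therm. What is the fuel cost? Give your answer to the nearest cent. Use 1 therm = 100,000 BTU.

Heat delivered = 48,700 BTU/h × 15.5 h = 754,850 BTU
Gas input = 754,850 / 0.63 = 1,198,175 BTU
= 1,198,175 / 100,000 = 11.98 therm
Cost = 11.98 × €1.60/therm = €19.17

€19.17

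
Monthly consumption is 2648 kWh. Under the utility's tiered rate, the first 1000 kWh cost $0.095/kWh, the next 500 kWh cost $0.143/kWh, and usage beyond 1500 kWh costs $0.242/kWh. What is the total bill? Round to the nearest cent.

$444.32

First 1000 kWh × $0.095 = $95.00
Next 500 kWh × $0.143 = $71.50
Remaining 1148 kWh × $0.242 = $277.82
Total = $444.32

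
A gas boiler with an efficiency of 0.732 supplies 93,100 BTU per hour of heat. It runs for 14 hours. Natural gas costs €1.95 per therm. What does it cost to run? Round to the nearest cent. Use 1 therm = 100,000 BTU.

Heat delivered = 93,100 BTU/h × 14 h = 1,303,400 BTU
Gas input = 1,303,400 / 0.732 = 1,780,601 BTU
= 1,780,601 / 100,000 = 17.81 therm
Cost = 17.81 × €1.95/therm = €34.72

€34.72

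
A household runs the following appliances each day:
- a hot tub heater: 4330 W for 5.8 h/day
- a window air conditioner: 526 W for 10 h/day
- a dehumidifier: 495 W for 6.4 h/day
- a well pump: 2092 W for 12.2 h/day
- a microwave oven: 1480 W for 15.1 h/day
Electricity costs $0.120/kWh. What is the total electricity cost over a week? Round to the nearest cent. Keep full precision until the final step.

$68.39

hot tub heater: 4330 W × 5.8 h × 7 d = 175,798 Wh = 175.8 kWh
window air conditioner: 526 W × 10 h × 7 d = 36,820 Wh = 36.82 kWh
dehumidifier: 495 W × 6.4 h × 7 d = 22,176 Wh = 22.18 kWh
well pump: 2092 W × 12.2 h × 7 d = 178,657 Wh = 178.7 kWh
microwave oven: 1480 W × 15.1 h × 7 d = 156,436 Wh = 156.4 kWh
Total energy = 175.8 + 36.82 + 22.18 + 178.7 + 156.4 = 569.9 kWh
Cost = 569.9 kWh × $0.120 = $68.39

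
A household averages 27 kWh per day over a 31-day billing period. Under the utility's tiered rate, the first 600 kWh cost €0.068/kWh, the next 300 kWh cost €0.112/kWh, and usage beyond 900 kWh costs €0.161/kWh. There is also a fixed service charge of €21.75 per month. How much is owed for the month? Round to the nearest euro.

Usage = 27 kWh/day × 31 days = 837 kWh
First 600 kWh × €0.068 = €40.80
Next 237 kWh × €0.112 = €26.54
Remaining tier: 0 kWh (not reached)
Energy charge = €67.34; + service €21.75 = €89.09 ≈ €89

€89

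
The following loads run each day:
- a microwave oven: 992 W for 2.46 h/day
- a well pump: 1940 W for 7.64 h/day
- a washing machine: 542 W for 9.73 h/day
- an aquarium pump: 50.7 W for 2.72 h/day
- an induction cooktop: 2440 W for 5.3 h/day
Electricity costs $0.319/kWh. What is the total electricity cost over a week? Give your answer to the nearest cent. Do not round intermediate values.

microwave oven: 992 W × 2.46 h × 7 d = 17,082 Wh = 17.08 kWh
well pump: 1940 W × 7.64 h × 7 d = 103,751 Wh = 103.8 kWh
washing machine: 542 W × 9.73 h × 7 d = 36,916 Wh = 36.92 kWh
aquarium pump: 50.7 W × 2.72 h × 7 d = 965 Wh = 0.9653 kWh
induction cooktop: 2440 W × 5.3 h × 7 d = 90,524 Wh = 90.52 kWh
Total energy = 17.08 + 103.8 + 36.92 + 0.9653 + 90.52 = 249.2 kWh
Cost = 249.2 kWh × $0.319 = $79.51

$79.51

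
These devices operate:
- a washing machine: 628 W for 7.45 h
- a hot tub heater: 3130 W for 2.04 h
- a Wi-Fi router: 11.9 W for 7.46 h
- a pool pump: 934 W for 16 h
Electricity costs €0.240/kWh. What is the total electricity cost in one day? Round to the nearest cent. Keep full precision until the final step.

€6.26

washing machine: 628 W × 7.45 h = 4,679 Wh = 4.679 kWh
hot tub heater: 3130 W × 2.04 h = 6,385 Wh = 6.385 kWh
Wi-Fi router: 11.9 W × 7.46 h = 89 Wh = 0.08877 kWh
pool pump: 934 W × 16 h = 14,944 Wh = 14.94 kWh
Total energy = 4.679 + 6.385 + 0.08877 + 14.94 = 26.1 kWh
Cost = 26.1 kWh × €0.240 = €6.26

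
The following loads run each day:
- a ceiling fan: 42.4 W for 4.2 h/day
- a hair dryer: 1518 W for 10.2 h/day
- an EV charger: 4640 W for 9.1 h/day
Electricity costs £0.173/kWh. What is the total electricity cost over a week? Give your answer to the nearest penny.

ceiling fan: 42.4 W × 4.2 h × 7 d = 1,247 Wh = 1.247 kWh
hair dryer: 1518 W × 10.2 h × 7 d = 108,385 Wh = 108.4 kWh
EV charger: 4640 W × 9.1 h × 7 d = 295,568 Wh = 295.6 kWh
Total energy = 1.247 + 108.4 + 295.6 = 405.2 kWh
Cost = 405.2 kWh × £0.173 = £70.10

£70.10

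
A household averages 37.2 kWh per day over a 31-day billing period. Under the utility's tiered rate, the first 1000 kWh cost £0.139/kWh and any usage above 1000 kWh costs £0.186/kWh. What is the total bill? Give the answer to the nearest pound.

£167

Usage = 37.2 kWh/day × 31 days = 1153.2 kWh
First 1000 kWh × £0.139 = £139.00
Remaining 153.2 kWh × £0.186 = £28.50
Total = £167.50 ≈ £167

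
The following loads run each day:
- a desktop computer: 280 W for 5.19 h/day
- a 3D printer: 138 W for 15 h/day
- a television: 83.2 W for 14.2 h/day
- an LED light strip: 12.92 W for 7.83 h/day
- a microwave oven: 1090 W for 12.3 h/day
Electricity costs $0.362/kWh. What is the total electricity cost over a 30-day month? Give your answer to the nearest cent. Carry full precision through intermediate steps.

desktop computer: 280 W × 5.19 h × 30 d = 43,596 Wh = 43.6 kWh
3D printer: 138 W × 15 h × 30 d = 62,100 Wh = 62.1 kWh
television: 83.2 W × 14.2 h × 30 d = 35,443 Wh = 35.44 kWh
LED light strip: 12.92 W × 7.83 h × 30 d = 3,035 Wh = 3.035 kWh
microwave oven: 1090 W × 12.3 h × 30 d = 402,210 Wh = 402.2 kWh
Total energy = 43.6 + 62.1 + 35.44 + 3.035 + 402.2 = 546.4 kWh
Cost = 546.4 kWh × $0.362 = $197.79

$197.79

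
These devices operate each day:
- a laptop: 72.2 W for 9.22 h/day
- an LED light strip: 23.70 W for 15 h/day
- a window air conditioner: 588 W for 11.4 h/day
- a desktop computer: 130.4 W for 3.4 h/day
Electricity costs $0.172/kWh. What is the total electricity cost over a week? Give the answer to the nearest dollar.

laptop: 72.2 W × 9.22 h × 7 d = 4,660 Wh = 4.66 kWh
LED light strip: 23.70 W × 15 h × 7 d = 2,488 Wh = 2.489 kWh
window air conditioner: 588 W × 11.4 h × 7 d = 46,922 Wh = 46.92 kWh
desktop computer: 130.4 W × 3.4 h × 7 d = 3,104 Wh = 3.104 kWh
Total energy = 4.66 + 2.489 + 46.92 + 3.104 = 57.17 kWh
Cost = 57.17 kWh × $0.172 = $9.83 ≈ $10

$10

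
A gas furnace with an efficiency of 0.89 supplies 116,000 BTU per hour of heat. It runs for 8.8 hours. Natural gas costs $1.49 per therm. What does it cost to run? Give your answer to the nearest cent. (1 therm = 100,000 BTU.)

$17.09

Heat delivered = 116,000 BTU/h × 8.8 h = 1,020,800 BTU
Gas input = 1,020,800 / 0.89 = 1,146,966 BTU
= 1,146,966 / 100,000 = 11.47 therm
Cost = 11.47 × $1.49/therm = $17.09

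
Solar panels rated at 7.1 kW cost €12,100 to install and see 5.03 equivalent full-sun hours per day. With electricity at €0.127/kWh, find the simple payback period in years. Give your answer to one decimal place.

7.3 years

Daily generation = 7.1 kW × 5.03 h = 35.71 kWh
Annual generation = 35.71 × 365 = 13035 kWh
Annual savings = 13035 × €0.127 = €1,655.48
Payback = €12,100 / €1,655.48 = 7.31 years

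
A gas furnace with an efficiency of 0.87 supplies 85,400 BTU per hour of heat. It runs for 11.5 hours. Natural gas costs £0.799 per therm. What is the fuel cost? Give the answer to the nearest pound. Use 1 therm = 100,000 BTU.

£9

Heat delivered = 85,400 BTU/h × 11.5 h = 982,100 BTU
Gas input = 982,100 / 0.87 = 1,128,851 BTU
= 1,128,851 / 100,000 = 11.29 therm
Cost = 11.29 × £0.799/therm = £9.02 ≈ £9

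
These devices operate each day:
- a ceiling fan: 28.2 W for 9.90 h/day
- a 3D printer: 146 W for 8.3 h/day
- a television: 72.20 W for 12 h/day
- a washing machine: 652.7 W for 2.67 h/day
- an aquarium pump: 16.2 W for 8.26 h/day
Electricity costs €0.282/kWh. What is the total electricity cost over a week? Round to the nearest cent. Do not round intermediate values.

€8.36

ceiling fan: 28.2 W × 9.90 h × 7 d = 1,954 Wh = 1.954 kWh
3D printer: 146 W × 8.3 h × 7 d = 8,483 Wh = 8.483 kWh
television: 72.20 W × 12 h × 7 d = 6,065 Wh = 6.065 kWh
washing machine: 652.7 W × 2.67 h × 7 d = 12,199 Wh = 12.2 kWh
aquarium pump: 16.2 W × 8.26 h × 7 d = 937 Wh = 0.9367 kWh
Total energy = 1.954 + 8.483 + 6.065 + 12.2 + 0.9367 = 29.64 kWh
Cost = 29.64 kWh × €0.282 = €8.36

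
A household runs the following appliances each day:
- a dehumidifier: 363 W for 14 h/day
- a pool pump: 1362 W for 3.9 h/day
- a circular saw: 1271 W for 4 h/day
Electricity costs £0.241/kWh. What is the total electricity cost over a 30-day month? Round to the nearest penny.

dehumidifier: 363 W × 14 h × 30 d = 152,460 Wh = 152.5 kWh
pool pump: 1362 W × 3.9 h × 30 d = 159,354 Wh = 159.4 kWh
circular saw: 1271 W × 4 h × 30 d = 152,520 Wh = 152.5 kWh
Total energy = 152.5 + 159.4 + 152.5 = 464.3 kWh
Cost = 464.3 kWh × £0.241 = £111.90

£111.90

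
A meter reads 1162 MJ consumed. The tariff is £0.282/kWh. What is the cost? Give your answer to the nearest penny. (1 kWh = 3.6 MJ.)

£91.02

1162 MJ × (0.27778 kWh/MJ) = 322.8 kWh
Cost = 322.8 kWh × £0.282/kWh = £91.02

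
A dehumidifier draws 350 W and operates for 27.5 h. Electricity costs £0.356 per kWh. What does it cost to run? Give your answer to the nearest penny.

£3.43

Energy = 350 W × 27.5 h = 9,625 Wh = 9.625 kWh
Cost = 9.625 kWh × £0.356/kWh = £3.43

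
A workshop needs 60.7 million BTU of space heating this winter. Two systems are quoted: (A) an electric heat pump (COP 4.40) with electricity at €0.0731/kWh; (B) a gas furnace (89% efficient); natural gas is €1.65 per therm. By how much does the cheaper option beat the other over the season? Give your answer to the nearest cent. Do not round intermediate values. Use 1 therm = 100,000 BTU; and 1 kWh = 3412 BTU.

€829.78

Heat load = 60.7 × 10⁶ BTU = 60,700,000 BTU
Gas: input = 60,700,000 / 0.89 = 68,202,247 BTU = 682 therm → 682 × €1.65 = €1,125.34
Heat pump: 60,700,000 BTU / 3412 = 17,790 kWh heat; / 4.40 = 4,043 kWh in → × €0.0731 = €295.56
Difference = |€1,125.34 − €295.56| = €829.78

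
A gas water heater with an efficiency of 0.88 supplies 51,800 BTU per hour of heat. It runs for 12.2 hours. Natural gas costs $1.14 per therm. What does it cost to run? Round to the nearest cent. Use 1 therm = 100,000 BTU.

$8.19

Heat delivered = 51,800 BTU/h × 12.2 h = 631,960 BTU
Gas input = 631,960 / 0.88 = 718,136 BTU
= 718,136 / 100,000 = 7.181 therm
Cost = 7.181 × $1.14/therm = $8.19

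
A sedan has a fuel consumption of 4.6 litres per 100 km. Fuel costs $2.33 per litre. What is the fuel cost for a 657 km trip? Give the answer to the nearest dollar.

$70

Fuel = 4.6 L/100 km × 657 km / 100 = 30.22 L
Cost = 30.22 L × $2.33/L = $70.42 ≈ $70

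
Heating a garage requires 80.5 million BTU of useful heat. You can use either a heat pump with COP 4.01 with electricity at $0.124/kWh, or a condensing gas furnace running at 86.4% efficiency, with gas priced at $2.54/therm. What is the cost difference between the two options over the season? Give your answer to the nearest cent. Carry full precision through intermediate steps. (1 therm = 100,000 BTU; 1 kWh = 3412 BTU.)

$1636.99

Heat load = 80.5 × 10⁶ BTU = 80,500,000 BTU
Gas: input = 80,500,000 / 0.864 = 93,171,296 BTU = 931.7 therm → 931.7 × $2.54 = $2,366.55
Heat pump: 80,500,000 BTU / 3412 = 23,590 kWh heat; / 4.01 = 5,884 kWh in → × $0.124 = $729.57
Difference = |$2,366.55 − $729.57| = $1,636.99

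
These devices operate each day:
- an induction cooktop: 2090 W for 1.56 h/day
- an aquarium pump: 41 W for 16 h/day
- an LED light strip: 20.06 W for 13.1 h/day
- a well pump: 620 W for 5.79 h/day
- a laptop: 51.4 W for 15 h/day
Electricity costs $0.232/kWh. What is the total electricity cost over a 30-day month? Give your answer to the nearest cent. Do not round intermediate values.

$59.44

induction cooktop: 2090 W × 1.56 h × 30 d = 97,812 Wh = 97.81 kWh
aquarium pump: 41 W × 16 h × 30 d = 19,680 Wh = 19.68 kWh
LED light strip: 20.06 W × 13.1 h × 30 d = 7,884 Wh = 7.884 kWh
well pump: 620 W × 5.79 h × 30 d = 107,694 Wh = 107.7 kWh
laptop: 51.4 W × 15 h × 30 d = 23,130 Wh = 23.13 kWh
Total energy = 97.81 + 19.68 + 7.884 + 107.7 + 23.13 = 256.2 kWh
Cost = 256.2 kWh × $0.232 = $59.44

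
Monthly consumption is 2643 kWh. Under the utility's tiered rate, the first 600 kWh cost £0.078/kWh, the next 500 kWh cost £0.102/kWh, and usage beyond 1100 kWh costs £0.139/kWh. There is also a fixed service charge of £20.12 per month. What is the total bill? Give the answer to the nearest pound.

First 600 kWh × £0.078 = £46.80
Next 500 kWh × £0.102 = £51.00
Remaining 1543 kWh × £0.139 = £214.48
Energy charge = £312.28; + service £20.12 = £332.40 ≈ £332

£332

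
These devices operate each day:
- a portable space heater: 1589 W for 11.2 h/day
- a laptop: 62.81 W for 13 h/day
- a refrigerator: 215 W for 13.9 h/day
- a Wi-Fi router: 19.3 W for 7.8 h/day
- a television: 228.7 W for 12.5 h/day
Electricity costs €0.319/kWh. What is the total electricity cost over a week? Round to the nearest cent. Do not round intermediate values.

portable space heater: 1589 W × 11.2 h × 7 d = 124,578 Wh = 124.6 kWh
laptop: 62.81 W × 13 h × 7 d = 5,716 Wh = 5.716 kWh
refrigerator: 215 W × 13.9 h × 7 d = 20,920 Wh = 20.92 kWh
Wi-Fi router: 19.3 W × 7.8 h × 7 d = 1,054 Wh = 1.054 kWh
television: 228.7 W × 12.5 h × 7 d = 20,011 Wh = 20.01 kWh
Total energy = 124.6 + 5.716 + 20.92 + 1.054 + 20.01 = 172.3 kWh
Cost = 172.3 kWh × €0.319 = €54.96

€54.96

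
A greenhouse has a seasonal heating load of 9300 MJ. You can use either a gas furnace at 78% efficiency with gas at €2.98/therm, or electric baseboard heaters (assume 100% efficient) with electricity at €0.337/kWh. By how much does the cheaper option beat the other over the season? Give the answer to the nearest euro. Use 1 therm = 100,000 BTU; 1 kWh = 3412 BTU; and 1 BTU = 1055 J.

Heat load = 9300 MJ = 9,300,000,000 J / 1055 = 8,815,166 BTU
Gas: input = 8,815,166 / 0.78 = 11,301,495 BTU = 113 therm → 113 × €2.98 = €336.78
Electric: 8,815,166 BTU / 3412 = 2,584 kWh → × €0.337 = €870.67
Difference = |€336.78 − €870.67| = €533.88 ≈ €534

€534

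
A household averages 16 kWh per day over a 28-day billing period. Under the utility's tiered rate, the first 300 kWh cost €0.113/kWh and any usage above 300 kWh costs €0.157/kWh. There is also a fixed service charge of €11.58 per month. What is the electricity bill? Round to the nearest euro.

Usage = 16 kWh/day × 28 days = 448 kWh
First 300 kWh × €0.113 = €33.90
Remaining 148 kWh × €0.157 = €23.24
Energy charge = €57.14; + service €11.58 = €68.72 ≈ €69

€69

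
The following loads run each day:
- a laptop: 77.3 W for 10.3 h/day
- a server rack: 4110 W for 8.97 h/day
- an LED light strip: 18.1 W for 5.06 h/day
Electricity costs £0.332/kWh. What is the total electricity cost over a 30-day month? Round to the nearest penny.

laptop: 77.3 W × 10.3 h × 30 d = 23,886 Wh = 23.89 kWh
server rack: 4110 W × 8.97 h × 30 d = 1,106,001 Wh = 1,106 kWh
LED light strip: 18.1 W × 5.06 h × 30 d = 2,748 Wh = 2.748 kWh
Total energy = 23.89 + 1,106 + 2.748 = 1,133 kWh
Cost = 1,133 kWh × £0.332 = £376.03

£376.03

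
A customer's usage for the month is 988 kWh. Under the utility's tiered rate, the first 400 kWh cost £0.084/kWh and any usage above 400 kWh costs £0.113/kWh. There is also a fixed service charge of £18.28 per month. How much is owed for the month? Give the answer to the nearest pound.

£118

First 400 kWh × £0.084 = £33.60
Remaining 588 kWh × £0.113 = £66.44
Energy charge = £100.04; + service £18.28 = £118.32 ≈ £118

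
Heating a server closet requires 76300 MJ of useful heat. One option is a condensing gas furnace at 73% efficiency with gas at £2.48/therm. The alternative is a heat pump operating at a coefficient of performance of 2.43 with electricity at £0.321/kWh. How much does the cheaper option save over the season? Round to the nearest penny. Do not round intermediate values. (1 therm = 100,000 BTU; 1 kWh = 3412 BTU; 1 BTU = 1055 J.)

Heat load = 76300 MJ = 76,300,000,000 J / 1055 = 72,322,275 BTU
Gas: input = 72,322,275 / 0.73 = 99,071,609 BTU = 990.7 therm → 990.7 × £2.48 = £2,456.98
Heat pump: 72,322,275 BTU / 3412 = 21,200 kWh heat; / 2.43 = 8,723 kWh in → × £0.321 = £2,800.02
Difference = |£2,456.98 − £2,800.02| = £343.05

£343.05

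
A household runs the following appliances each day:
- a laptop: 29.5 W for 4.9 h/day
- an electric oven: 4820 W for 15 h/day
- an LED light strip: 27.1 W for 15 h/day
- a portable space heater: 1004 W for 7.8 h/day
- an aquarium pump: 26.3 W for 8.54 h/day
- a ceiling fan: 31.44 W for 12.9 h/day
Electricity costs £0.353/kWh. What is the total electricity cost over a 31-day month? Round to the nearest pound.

£890

laptop: 29.5 W × 4.9 h × 31 d = 4,481 Wh = 4.481 kWh
electric oven: 4820 W × 15 h × 31 d = 2,241,300 Wh = 2,241 kWh
LED light strip: 27.1 W × 15 h × 31 d = 12,602 Wh = 12.6 kWh
portable space heater: 1004 W × 7.8 h × 31 d = 242,767 Wh = 242.8 kWh
aquarium pump: 26.3 W × 8.54 h × 31 d = 6,963 Wh = 6.963 kWh
ceiling fan: 31.44 W × 12.9 h × 31 d = 12,573 Wh = 12.57 kWh
Total energy = 4.481 + 2,241 + 12.6 + 242.8 + 6.963 + 12.57 = 2,521 kWh
Cost = 2,521 kWh × £0.353 = £889.80 ≈ £890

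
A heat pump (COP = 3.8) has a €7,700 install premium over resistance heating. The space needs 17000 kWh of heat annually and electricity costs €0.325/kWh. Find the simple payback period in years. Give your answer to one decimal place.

1.9 years

Resistance: 17000 kWh × €0.325 = €5,525.00/yr
Heat pump: 17000 / 3.8 = 4474 kWh in → × €0.325 = €1,453.95/yr
Annual savings = €4,071.05
Payback = €7,700 / €4,071.05 = 1.89 years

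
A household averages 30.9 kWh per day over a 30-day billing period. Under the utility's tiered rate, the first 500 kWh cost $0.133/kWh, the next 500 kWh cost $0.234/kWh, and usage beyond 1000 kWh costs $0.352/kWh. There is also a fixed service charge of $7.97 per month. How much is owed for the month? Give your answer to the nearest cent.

$174.39

Usage = 30.9 kWh/day × 30 days = 927 kWh
First 500 kWh × $0.133 = $66.50
Next 427 kWh × $0.234 = $99.92
Remaining tier: 0 kWh (not reached)
Energy charge = $166.42; + service $7.97 = $174.39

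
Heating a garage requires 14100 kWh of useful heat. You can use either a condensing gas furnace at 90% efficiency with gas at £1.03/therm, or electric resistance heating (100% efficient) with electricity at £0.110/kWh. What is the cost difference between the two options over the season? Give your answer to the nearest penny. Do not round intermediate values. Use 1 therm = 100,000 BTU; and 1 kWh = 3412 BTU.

Heat load = 14100 kWh × 3412 = 48,109,200 BTU
Gas: input = 48,109,200 / 0.90 = 53,454,667 BTU = 534.5 therm → 534.5 × £1.03 = £550.58
Electric: 48,109,200 BTU / 3412 = 14,100 kWh → × £0.110 = £1,551.00
Difference = |£550.58 − £1,551.00| = £1,000.42

£1000.42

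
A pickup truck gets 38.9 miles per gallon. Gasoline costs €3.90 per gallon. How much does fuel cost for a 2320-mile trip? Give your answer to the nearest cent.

Fuel = 2320 mi / 38.9 mpg = 59.64 gal
Cost = 59.64 gal × €3.90/gal = €232.60

€232.60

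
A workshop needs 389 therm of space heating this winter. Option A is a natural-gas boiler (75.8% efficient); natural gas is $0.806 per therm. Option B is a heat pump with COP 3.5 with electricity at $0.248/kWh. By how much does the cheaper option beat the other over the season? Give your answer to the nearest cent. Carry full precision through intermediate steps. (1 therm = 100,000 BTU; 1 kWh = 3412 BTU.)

$394.20

Heat load = 389 therm × 100,000 = 38,900,000 BTU
Gas: input = 38,900,000 / 0.758 = 51,319,261 BTU = 513.2 therm → 513.2 × $0.806 = $413.63
Heat pump: 38,900,000 BTU / 3412 = 11,400 kWh heat; / 3.5 = 3,257 kWh in → × $0.248 = $807.84
Difference = |$413.63 − $807.84| = $394.20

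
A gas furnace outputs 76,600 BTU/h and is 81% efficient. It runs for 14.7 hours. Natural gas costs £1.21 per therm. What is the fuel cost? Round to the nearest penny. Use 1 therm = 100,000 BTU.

£16.82

Heat delivered = 76,600 BTU/h × 14.7 h = 1,126,020 BTU
Gas input = 1,126,020 / 0.81 = 1,390,148 BTU
= 1,390,148 / 100,000 = 13.9 therm
Cost = 13.9 × £1.21/therm = £16.82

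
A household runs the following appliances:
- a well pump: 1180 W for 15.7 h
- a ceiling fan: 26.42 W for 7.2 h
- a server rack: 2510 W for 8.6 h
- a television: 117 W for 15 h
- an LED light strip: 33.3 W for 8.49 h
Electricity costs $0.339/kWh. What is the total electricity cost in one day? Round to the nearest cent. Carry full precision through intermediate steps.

well pump: 1180 W × 15.7 h = 18,526 Wh = 18.53 kWh
ceiling fan: 26.42 W × 7.2 h = 190 Wh = 0.1902 kWh
server rack: 2510 W × 8.6 h = 21,586 Wh = 21.59 kWh
television: 117 W × 15 h = 1,755 Wh = 1.755 kWh
LED light strip: 33.3 W × 8.49 h = 283 Wh = 0.2827 kWh
Total energy = 18.53 + 0.1902 + 21.59 + 1.755 + 0.2827 = 42.34 kWh
Cost = 42.34 kWh × $0.339 = $14.35

$14.35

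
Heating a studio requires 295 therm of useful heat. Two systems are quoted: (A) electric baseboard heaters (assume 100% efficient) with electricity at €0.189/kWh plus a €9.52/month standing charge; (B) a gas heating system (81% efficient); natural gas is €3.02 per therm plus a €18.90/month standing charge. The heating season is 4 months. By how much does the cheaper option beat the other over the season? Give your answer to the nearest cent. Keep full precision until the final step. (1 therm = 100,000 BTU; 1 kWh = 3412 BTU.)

€496.69

Heat load = 295 therm × 100,000 = 29,500,000 BTU
Gas: input = 29,500,000 / 0.81 = 36,419,753 BTU = 364.2 therm → 364.2 × €3.02 = €1,099.88; + 4 × €18.90 standing = €1,175.48
Electric: 29,500,000 BTU / 3412 = 8,646 kWh → × €0.189 = €1,634.09; + 4 × €9.52 standing = €1,672.17
Difference = |€1,175.48 − €1,672.17| = €496.69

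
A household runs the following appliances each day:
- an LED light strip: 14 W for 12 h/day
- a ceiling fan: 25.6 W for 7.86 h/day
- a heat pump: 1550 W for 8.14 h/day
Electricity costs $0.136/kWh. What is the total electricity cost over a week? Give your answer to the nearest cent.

LED light strip: 14 W × 12 h × 7 d = 1,176 Wh = 1.176 kWh
ceiling fan: 25.6 W × 7.86 h × 7 d = 1,409 Wh = 1.409 kWh
heat pump: 1550 W × 8.14 h × 7 d = 88,319 Wh = 88.32 kWh
Total energy = 1.176 + 1.409 + 88.32 = 90.9 kWh
Cost = 90.9 kWh × $0.136 = $12.36

$12.36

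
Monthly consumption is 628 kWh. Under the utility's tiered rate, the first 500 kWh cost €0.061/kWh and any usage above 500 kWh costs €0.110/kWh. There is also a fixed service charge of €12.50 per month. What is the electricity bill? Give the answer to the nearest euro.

First 500 kWh × €0.061 = €30.50
Remaining 128 kWh × €0.110 = €14.08
Energy charge = €44.58; + service €12.50 = €57.08 ≈ €57

€57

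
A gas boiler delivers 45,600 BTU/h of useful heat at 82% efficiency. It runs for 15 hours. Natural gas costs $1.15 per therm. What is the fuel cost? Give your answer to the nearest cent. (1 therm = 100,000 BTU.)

$9.59

Heat delivered = 45,600 BTU/h × 15 h = 684,000 BTU
Gas input = 684,000 / 0.82 = 834,146 BTU
= 834,146 / 100,000 = 8.341 therm
Cost = 8.341 × $1.15/therm = $9.59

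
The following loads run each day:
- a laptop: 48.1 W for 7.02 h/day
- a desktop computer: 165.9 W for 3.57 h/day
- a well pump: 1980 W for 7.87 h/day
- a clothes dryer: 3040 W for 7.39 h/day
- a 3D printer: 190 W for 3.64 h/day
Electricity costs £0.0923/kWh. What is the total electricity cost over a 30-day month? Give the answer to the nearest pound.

£110

laptop: 48.1 W × 7.02 h × 30 d = 10,130 Wh = 10.13 kWh
desktop computer: 165.9 W × 3.57 h × 30 d = 17,768 Wh = 17.77 kWh
well pump: 1980 W × 7.87 h × 30 d = 467,478 Wh = 467.5 kWh
clothes dryer: 3040 W × 7.39 h × 30 d = 673,968 Wh = 674 kWh
3D printer: 190 W × 3.64 h × 30 d = 20,748 Wh = 20.75 kWh
Total energy = 10.13 + 17.77 + 467.5 + 674 + 20.75 = 1,190 kWh
Cost = 1,190 kWh × £0.0923 = £109.85 ≈ £110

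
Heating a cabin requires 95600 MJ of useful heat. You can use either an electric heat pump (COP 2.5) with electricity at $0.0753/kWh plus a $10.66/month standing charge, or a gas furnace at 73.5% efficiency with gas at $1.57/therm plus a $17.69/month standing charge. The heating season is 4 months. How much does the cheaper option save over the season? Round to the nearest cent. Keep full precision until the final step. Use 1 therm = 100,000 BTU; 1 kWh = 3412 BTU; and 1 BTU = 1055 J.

$1163.80

Heat load = 95600 MJ = 95,600,000,000 J / 1055 = 90,616,114 BTU
Gas: input = 90,616,114 / 0.735 = 123,287,230 BTU = 1,233 therm → 1,233 × $1.57 = $1,935.61; + 4 × $17.69 standing = $2,006.37
Heat pump: 90,616,114 BTU / 3412 = 26,560 kWh heat; / 2.5 = 10,620 kWh in → × $0.0753 = $799.93; + 4 × $10.66 standing = $842.57
Difference = |$2,006.37 − $842.57| = $1,163.80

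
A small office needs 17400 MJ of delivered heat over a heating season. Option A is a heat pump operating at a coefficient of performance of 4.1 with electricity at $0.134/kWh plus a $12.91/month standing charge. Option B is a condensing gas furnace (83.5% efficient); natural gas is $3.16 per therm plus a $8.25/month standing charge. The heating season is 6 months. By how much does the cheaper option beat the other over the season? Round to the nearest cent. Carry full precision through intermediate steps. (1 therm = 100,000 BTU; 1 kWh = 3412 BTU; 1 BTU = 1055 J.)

Heat load = 17400 MJ = 17,400,000,000 J / 1055 = 16,492,891 BTU
Gas: input = 16,492,891 / 0.835 = 19,751,965 BTU = 197.5 therm → 197.5 × $3.16 = $624.16; + 6 × $8.25 standing = $673.66
Heat pump: 16,492,891 BTU / 3412 = 4,834 kWh heat; / 4.1 = 1,179 kWh in → × $0.134 = $157.98; + 6 × $12.91 standing = $235.44
Difference = |$673.66 − $235.44| = $438.22

$438.22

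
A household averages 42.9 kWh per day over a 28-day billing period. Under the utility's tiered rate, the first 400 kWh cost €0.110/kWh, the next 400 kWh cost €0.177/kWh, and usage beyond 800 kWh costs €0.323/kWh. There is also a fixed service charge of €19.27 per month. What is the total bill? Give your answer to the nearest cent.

€263.66

Usage = 42.9 kWh/day × 28 days = 1201.2 kWh
First 400 kWh × €0.110 = €44.00
Next 400 kWh × €0.177 = €70.80
Remaining 401.2 kWh × €0.323 = €129.59
Energy charge = €244.39; + service €19.27 = €263.66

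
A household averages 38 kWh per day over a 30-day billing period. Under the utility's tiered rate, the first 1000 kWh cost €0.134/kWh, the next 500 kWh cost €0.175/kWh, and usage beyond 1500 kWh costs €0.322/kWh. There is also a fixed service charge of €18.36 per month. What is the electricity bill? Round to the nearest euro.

€177

Usage = 38 kWh/day × 30 days = 1140 kWh
First 1000 kWh × €0.134 = €134.00
Next 140 kWh × €0.175 = €24.50
Remaining tier: 0 kWh (not reached)
Energy charge = €158.50; + service €18.36 = €176.86 ≈ €177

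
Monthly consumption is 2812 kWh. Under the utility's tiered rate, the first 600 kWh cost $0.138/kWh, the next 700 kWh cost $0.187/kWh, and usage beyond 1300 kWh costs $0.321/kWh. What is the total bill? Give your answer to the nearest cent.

$699.05

First 600 kWh × $0.138 = $82.80
Next 700 kWh × $0.187 = $130.90
Remaining 1512 kWh × $0.321 = $485.35
Total = $699.05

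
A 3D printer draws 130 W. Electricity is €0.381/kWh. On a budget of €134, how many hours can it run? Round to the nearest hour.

2705 h

Energy budget = €134 / €0.381 per kWh = 351.7 kWh = 351,706 Wh
Runtime = 351,706 Wh / 130 W = 2,705 h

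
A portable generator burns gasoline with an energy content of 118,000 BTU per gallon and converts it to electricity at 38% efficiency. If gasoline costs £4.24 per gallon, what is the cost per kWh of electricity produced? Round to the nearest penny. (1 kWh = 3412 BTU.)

£0.32

Electrical output per gallon = 118,000 BTU × 0.38 / 3412 BTU/kWh = 13.14 kWh
Cost per kWh = £4.24 / 13.14 kWh = £0.323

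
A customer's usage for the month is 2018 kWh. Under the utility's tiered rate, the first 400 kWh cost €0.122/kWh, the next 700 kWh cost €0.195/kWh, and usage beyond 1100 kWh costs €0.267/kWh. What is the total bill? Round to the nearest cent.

€430.41

First 400 kWh × €0.122 = €48.80
Next 700 kWh × €0.195 = €136.50
Remaining 918 kWh × €0.267 = €245.11
Total = €430.41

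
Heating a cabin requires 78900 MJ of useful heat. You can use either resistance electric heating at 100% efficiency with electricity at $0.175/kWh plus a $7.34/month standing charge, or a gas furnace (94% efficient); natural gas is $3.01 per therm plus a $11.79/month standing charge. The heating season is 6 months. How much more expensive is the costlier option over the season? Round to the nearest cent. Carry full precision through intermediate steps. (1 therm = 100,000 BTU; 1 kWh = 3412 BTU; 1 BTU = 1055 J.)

$1414.31

Heat load = 78900 MJ = 78,900,000,000 J / 1055 = 74,786,730 BTU
Gas: input = 74,786,730 / 0.940 = 79,560,351 BTU = 795.6 therm → 795.6 × $3.01 = $2,394.77; + 6 × $11.79 standing = $2,465.51
Electric: 74,786,730 BTU / 3412 = 21,920 kWh → × $0.175 = $3,835.78; + 6 × $7.34 standing = $3,879.82
Difference = |$2,465.51 − $3,879.82| = $1,414.31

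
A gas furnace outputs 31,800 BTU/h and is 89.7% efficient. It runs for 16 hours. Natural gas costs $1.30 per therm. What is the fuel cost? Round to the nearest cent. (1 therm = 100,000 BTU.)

Heat delivered = 31,800 BTU/h × 16 h = 508,800 BTU
Gas input = 508,800 / 0.897 = 567,224 BTU
= 567,224 / 100,000 = 5.672 therm
Cost = 5.672 × $1.30/therm = $7.37

$7.37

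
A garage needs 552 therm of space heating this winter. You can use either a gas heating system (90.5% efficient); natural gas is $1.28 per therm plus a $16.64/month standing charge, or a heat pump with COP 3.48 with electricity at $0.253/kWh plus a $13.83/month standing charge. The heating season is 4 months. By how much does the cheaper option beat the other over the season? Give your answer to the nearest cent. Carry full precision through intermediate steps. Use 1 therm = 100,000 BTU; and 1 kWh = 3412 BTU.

Heat load = 552 therm × 100,000 = 55,200,000 BTU
Gas: input = 55,200,000 / 0.905 = 60,994,475 BTU = 609.9 therm → 609.9 × $1.28 = $780.73; + 4 × $16.64 standing = $847.29
Heat pump: 55,200,000 BTU / 3412 = 16,180 kWh heat; / 3.48 = 4,649 kWh in → × $0.253 = $1,176.17; + 4 × $13.83 standing = $1,231.49
Difference = |$847.29 − $1,231.49| = $384.20

$384.20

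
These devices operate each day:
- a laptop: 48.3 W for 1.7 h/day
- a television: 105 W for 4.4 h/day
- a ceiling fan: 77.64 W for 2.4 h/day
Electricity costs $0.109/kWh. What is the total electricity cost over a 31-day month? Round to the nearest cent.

laptop: 48.3 W × 1.7 h × 31 d = 2,545 Wh = 2.545 kWh
television: 105 W × 4.4 h × 31 d = 14,322 Wh = 14.32 kWh
ceiling fan: 77.64 W × 2.4 h × 31 d = 5,776 Wh = 5.776 kWh
Total energy = 2.545 + 14.32 + 5.776 = 22.64 kWh
Cost = 22.64 kWh × $0.109 = $2.47

$2.47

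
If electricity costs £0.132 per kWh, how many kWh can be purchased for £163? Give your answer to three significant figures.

1230 kWh

£163 / £0.132 per kWh = 1,235 kWh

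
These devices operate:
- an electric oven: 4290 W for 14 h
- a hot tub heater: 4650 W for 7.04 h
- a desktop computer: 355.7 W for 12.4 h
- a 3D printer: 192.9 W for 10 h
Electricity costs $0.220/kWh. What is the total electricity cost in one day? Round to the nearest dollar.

electric oven: 4290 W × 14 h = 60,060 Wh = 60.06 kWh
hot tub heater: 4650 W × 7.04 h = 32,736 Wh = 32.74 kWh
desktop computer: 355.7 W × 12.4 h = 4,411 Wh = 4.411 kWh
3D printer: 192.9 W × 10 h = 1,929 Wh = 1.929 kWh
Total energy = 60.06 + 32.74 + 4.411 + 1.929 = 99.14 kWh
Cost = 99.14 kWh × $0.220 = $21.81 ≈ $22

$22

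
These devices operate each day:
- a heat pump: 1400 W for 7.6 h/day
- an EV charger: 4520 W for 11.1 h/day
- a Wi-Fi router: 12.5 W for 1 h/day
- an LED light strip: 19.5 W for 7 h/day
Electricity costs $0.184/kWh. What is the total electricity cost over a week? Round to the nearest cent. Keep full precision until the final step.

heat pump: 1400 W × 7.6 h × 7 d = 74,480 Wh = 74.48 kWh
EV charger: 4520 W × 11.1 h × 7 d = 351,204 Wh = 351.2 kWh
Wi-Fi router: 12.5 W × 1 h × 7 d = 88 Wh = 0.0875 kWh
LED light strip: 19.5 W × 7 h × 7 d = 956 Wh = 0.9555 kWh
Total energy = 74.48 + 351.2 + 0.0875 + 0.9555 = 426.7 kWh
Cost = 426.7 kWh × $0.184 = $78.52

$78.52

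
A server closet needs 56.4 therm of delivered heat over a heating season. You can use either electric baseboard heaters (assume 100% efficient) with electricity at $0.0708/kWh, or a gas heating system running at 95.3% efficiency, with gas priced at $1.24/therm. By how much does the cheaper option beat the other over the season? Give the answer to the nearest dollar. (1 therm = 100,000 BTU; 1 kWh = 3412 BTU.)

$44

Heat load = 56.4 therm × 100,000 = 5,640,000 BTU
Gas: input = 5,640,000 / 0.953 = 5,918,153 BTU = 59.18 therm → 59.18 × $1.24 = $73.39
Electric: 5,640,000 BTU / 3412 = 1,653 kWh → × $0.0708 = $117.03
Difference = |$73.39 − $117.03| = $43.65 ≈ $44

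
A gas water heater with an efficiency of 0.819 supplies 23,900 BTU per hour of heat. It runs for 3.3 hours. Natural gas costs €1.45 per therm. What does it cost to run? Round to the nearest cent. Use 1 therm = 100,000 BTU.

€1.40

Heat delivered = 23,900 BTU/h × 3.3 h = 78,870 BTU
Gas input = 78,870 / 0.819 = 96,300 BTU
= 96,300 / 100,000 = 0.963 therm
Cost = 0.963 × €1.45/therm = €1.40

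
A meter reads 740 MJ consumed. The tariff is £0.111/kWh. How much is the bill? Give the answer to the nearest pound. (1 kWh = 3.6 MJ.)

£23

740 MJ × (0.27778 kWh/MJ) = 205.6 kWh
Cost = 205.6 kWh × £0.111/kWh = £22.82 ≈ £23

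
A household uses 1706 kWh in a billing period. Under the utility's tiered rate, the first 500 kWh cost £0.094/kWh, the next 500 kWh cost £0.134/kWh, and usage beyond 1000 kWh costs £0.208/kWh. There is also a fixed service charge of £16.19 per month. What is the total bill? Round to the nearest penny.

£277.04

First 500 kWh × £0.094 = £47.00
Next 500 kWh × £0.134 = £67.00
Remaining 706 kWh × £0.208 = £146.85
Energy charge = £260.85; + service £16.19 = £277.04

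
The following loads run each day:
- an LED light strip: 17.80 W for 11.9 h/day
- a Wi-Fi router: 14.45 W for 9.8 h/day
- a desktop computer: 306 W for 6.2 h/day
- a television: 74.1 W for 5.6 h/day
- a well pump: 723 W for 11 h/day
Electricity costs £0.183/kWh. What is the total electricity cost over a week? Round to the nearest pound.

£14

LED light strip: 17.80 W × 11.9 h × 7 d = 1,483 Wh = 1.483 kWh
Wi-Fi router: 14.45 W × 9.8 h × 7 d = 991 Wh = 0.9913 kWh
desktop computer: 306 W × 6.2 h × 7 d = 13,280 Wh = 13.28 kWh
television: 74.1 W × 5.6 h × 7 d = 2,905 Wh = 2.905 kWh
well pump: 723 W × 11 h × 7 d = 55,671 Wh = 55.67 kWh
Total energy = 1.483 + 0.9913 + 13.28 + 2.905 + 55.67 = 74.33 kWh
Cost = 74.33 kWh × £0.183 = £13.60 ≈ £14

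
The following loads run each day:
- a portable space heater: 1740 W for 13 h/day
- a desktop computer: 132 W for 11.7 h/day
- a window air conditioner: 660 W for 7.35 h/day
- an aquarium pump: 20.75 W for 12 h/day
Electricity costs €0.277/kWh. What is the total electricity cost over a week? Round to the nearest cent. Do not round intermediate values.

portable space heater: 1740 W × 13 h × 7 d = 158,340 Wh = 158.3 kWh
desktop computer: 132 W × 11.7 h × 7 d = 10,811 Wh = 10.81 kWh
window air conditioner: 660 W × 7.35 h × 7 d = 33,957 Wh = 33.96 kWh
aquarium pump: 20.75 W × 12 h × 7 d = 1,743 Wh = 1.743 kWh
Total energy = 158.3 + 10.81 + 33.96 + 1.743 = 204.9 kWh
Cost = 204.9 kWh × €0.277 = €56.74

€56.74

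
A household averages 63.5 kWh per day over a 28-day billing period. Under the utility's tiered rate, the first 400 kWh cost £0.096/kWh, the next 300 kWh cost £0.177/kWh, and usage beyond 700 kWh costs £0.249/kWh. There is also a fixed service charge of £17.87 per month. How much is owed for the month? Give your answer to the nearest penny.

£377.79

Usage = 63.5 kWh/day × 28 days = 1778 kWh
First 400 kWh × £0.096 = £38.40
Next 300 kWh × £0.177 = £53.10
Remaining 1078 kWh × £0.249 = £268.42
Energy charge = £359.92; + service £17.87 = £377.79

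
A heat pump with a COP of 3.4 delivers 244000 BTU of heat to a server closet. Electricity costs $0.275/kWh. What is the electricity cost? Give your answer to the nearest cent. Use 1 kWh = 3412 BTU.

Heat delivered = 244,000 BTU / 3412 = 71.51 kWh
Electrical input = 71.51 kWh / 3.4 = 21.03 kWh
Cost = 21.03 × $0.275/kWh = $5.78

$5.78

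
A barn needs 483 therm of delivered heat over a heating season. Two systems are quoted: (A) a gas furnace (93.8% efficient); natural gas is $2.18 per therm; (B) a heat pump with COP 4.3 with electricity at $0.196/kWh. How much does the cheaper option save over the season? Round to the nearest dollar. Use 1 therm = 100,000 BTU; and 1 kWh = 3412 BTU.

Heat load = 483 therm × 100,000 = 48,300,000 BTU
Gas: input = 48,300,000 / 0.938 = 51,492,537 BTU = 514.9 therm → 514.9 × $2.18 = $1,122.54
Heat pump: 48,300,000 BTU / 3412 = 14,160 kWh heat; / 4.3 = 3,292 kWh in → × $0.196 = $645.25
Difference = |$1,122.54 − $645.25| = $477.29 ≈ $477

$477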